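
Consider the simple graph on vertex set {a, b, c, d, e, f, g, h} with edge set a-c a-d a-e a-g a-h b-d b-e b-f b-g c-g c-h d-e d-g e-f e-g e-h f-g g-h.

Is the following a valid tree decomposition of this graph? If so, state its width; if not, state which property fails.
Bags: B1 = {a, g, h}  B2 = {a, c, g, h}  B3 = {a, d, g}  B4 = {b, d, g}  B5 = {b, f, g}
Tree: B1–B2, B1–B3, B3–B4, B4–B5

No — vertex e appears in no bag.

A tree decomposition must satisfy three properties: every vertex lies in some bag; for every edge, both endpoints lie together in some bag; and for every vertex, the bags containing it form a connected subtree. Here vertex e appears in no bag, so the decomposition is invalid.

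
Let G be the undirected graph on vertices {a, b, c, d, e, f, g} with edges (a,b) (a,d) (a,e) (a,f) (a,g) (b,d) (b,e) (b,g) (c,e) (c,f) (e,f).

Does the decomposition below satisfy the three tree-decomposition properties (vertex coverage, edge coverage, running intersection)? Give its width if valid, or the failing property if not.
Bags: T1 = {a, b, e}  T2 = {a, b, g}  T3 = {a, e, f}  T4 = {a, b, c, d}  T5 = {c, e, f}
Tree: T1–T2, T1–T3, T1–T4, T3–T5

No — bags containing vertex c are not connected in the tree.

A tree decomposition must satisfy three properties: every vertex lies in some bag; for every edge, both endpoints lie together in some bag; and for every vertex, the bags containing it form a connected subtree. Here bags containing vertex c are not connected in the tree, so the decomposition is invalid.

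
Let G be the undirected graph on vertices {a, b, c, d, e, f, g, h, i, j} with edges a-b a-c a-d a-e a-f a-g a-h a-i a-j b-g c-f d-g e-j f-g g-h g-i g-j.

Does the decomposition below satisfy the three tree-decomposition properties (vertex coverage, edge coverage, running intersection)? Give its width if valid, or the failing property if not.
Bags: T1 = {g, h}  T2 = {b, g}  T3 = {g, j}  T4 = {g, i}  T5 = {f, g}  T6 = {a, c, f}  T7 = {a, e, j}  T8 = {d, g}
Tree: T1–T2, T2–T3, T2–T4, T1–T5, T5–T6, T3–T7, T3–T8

A tree decomposition must satisfy three properties: every vertex lies in some bag; for every edge, both endpoints lie together in some bag; and for every vertex, the bags containing it form a connected subtree. Here edge (a,g) lies in no bag, so the decomposition is invalid.

No — edge (a,g) lies in no bag.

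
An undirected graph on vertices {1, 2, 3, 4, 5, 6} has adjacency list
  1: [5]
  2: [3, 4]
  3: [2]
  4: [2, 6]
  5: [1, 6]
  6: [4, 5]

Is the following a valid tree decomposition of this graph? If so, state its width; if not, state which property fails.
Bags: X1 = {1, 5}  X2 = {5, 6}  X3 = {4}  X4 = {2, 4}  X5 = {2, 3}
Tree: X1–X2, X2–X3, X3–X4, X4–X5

A tree decomposition must satisfy three properties: every vertex lies in some bag; for every edge, both endpoints lie together in some bag; and for every vertex, the bags containing it form a connected subtree. Here edge (6,4) lies in no bag, so the decomposition is invalid.

No — edge (6,4) lies in no bag.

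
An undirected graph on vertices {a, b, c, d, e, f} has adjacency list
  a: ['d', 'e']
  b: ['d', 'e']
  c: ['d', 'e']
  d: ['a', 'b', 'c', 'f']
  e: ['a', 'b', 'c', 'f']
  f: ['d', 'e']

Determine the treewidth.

2

A width-2 tree decomposition is:
Bags: B1 = {a, d, e}  B2 = {c, d, e}  B3 = {d, e, f}  B4 = {b, d, e}
Tree: B1–B2, B2–B3, B3–B4
The largest bag has 3 vertices, giving width 2; this decomposition certifies tw(G) ≤ 2. The edges e–a–d–c–e form a cycle, so G is not a tree and its treewidth is at least 2. The upper and lower bounds meet at 2, so that is the treewidth.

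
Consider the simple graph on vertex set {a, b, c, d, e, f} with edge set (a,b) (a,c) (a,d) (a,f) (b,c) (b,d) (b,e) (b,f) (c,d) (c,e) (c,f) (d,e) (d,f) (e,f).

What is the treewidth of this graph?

4

A width-4 tree decomposition is:
Bags: B1 = {a, b, c, d, f}  B2 = {b, c, d, e, f}
Tree: B1–B2
Every bag has size at most 5, so the width is 5 − 1 = 4 and tw(G) ≤ 4. For the lower bound, the 5 vertices {b, c, d, e, f} are pairwise adjacent, and any tree decomposition puts a clique entirely inside one bag — forcing width ≥ 4. Hence tw(G) = 4 exactly.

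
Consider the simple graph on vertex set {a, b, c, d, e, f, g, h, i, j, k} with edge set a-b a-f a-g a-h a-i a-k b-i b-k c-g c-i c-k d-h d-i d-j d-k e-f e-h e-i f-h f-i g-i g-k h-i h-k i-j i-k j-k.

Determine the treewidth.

3

A width-3 tree decomposition is:
Bags: B1 = {a, f, h, i}  B2 = {a, h, i, k}  B3 = {e, f, h, i}  B4 = {a, g, i, k}  B5 = {d, h, i, k}  B6 = {a, b, i, k}  B7 = {c, g, i, k}  B8 = {d, i, j, k}
Tree: B1–B2, B1–B3, B2–B4, B2–B5, B4–B6, B4–B7, B5–B8
The largest bag has 4 vertices, giving width 3; this decomposition certifies tw(G) ≤ 3. Conversely, {e, f, h, i} is a clique of size 4, and the vertices of any clique must share a bag in every tree decomposition; so some bag has ≥ 4 vertices and tw(G) ≥ 3. The upper and lower bounds meet at 3, so that is the treewidth.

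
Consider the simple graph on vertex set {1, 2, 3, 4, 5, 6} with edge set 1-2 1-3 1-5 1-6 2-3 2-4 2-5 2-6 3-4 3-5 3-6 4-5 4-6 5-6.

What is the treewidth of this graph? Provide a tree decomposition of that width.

Treewidth 4.
One such decomposition:
Bags: B1 = {1, 2, 3, 5, 6}  B2 = {2, 3, 4, 5, 6}
Tree: B1–B2

Every bag has size at most 5, so the width is 5 − 1 = 4 and tw(G) ≤ 4. Conversely, {1, 2, 3, 5, 6} is a clique of size 5, and the vertices of any clique must share a bag in every tree decomposition; so some bag has ≥ 5 vertices and tw(G) ≥ 4. Therefore the treewidth is 4.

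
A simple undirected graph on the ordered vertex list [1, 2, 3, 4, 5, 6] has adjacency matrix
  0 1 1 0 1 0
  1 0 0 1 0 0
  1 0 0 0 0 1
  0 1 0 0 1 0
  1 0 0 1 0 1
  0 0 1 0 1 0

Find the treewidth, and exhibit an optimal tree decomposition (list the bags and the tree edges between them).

Each bag holds 3 vertices, so the decomposition has width 2, which upper-bounds the treewidth. The edges 2–4–5–1–2 form a cycle, so G is not a tree and its treewidth is at least 2. Therefore the treewidth is 2.

Treewidth 2.
One optimal decomposition is:
Bags: B1 = {1, 2, 4}  B2 = {1, 4, 5}  B3 = {1, 3, 5}  B4 = {3, 5, 6}
Tree: B1–B2, B2–B3, B3–B4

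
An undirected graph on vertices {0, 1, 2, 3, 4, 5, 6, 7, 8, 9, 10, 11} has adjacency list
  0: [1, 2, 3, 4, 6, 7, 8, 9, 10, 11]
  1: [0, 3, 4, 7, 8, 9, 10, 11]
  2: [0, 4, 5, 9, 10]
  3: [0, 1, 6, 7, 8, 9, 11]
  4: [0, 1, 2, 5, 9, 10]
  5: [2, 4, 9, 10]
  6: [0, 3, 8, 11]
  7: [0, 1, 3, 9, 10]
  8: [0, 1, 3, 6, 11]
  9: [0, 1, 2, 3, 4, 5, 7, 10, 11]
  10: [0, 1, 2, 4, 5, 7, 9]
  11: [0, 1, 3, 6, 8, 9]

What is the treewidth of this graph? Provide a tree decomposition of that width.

Treewidth 4.
Bags: B1 = {0, 1, 3, 7, 9}  B2 = {0, 1, 3, 9, 11}  B3 = {0, 1, 7, 9, 10}  B4 = {0, 1, 4, 9, 10}  B5 = {0, 2, 4, 9, 10}  B6 = {0, 1, 3, 8, 11}  B7 = {0, 3, 6, 8, 11}  B8 = {2, 4, 5, 9, 10}
Tree: B1–B2, B1–B3, B3–B4, B4–B5, B2–B6, B6–B7, B5–B8

Each bag holds 5 vertices, so the decomposition has width 4, which upper-bounds the treewidth. On the other hand G contains the 5-clique {0, 1, 3, 8, 11}. A clique must lie in a single bag of any decomposition, so no decomposition can have width below 4. Combining the bounds, tw(G) = 4.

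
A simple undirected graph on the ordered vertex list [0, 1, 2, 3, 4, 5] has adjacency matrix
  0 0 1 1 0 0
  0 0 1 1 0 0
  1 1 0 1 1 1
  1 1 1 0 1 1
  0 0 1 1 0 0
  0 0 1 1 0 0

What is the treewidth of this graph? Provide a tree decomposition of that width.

The largest bag has 3 vertices, giving width 2; this decomposition certifies tw(G) ≤ 2. For the lower bound, the 3 vertices {0, 2, 3} are pairwise adjacent, and any tree decomposition puts a clique entirely inside one bag — forcing width ≥ 2. Combining the bounds, tw(G) = 2.

Treewidth 2.
One such decomposition:
Bags: B1 = {1, 2, 3}  B2 = {2, 3, 5}  B3 = {0, 2, 3}  B4 = {2, 3, 4}
Tree: B1–B2, B1–B3, B2–B4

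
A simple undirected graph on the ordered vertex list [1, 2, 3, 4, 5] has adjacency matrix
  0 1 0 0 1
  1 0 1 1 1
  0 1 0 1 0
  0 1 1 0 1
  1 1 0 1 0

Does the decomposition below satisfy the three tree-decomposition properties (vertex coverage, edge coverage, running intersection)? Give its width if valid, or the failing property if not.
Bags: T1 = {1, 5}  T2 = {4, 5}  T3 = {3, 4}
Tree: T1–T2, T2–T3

A tree decomposition must satisfy three properties: every vertex lies in some bag; for every edge, both endpoints lie together in some bag; and for every vertex, the bags containing it form a connected subtree. Here vertex 2 appears in no bag, so the decomposition is invalid.

No — vertex 2 appears in no bag.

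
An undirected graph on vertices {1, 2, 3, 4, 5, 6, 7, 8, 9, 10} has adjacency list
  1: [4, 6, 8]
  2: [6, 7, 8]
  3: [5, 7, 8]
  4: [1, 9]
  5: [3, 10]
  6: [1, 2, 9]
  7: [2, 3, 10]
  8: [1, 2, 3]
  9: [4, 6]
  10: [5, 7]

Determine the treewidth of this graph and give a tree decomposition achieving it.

Every bag has size at most 3, so the width is 3 − 1 = 2 and tw(G) ≤ 2. The edges 10–5–3–7–10 form a cycle, so G is not a tree and its treewidth is at least 2. Hence tw(G) = 2 exactly.

Treewidth 2.
One optimal decomposition is:
Bags: B1 = {5, 7, 10}  B2 = {3, 5, 7}  B3 = {2, 3, 7}  B4 = {2, 3, 8}  B5 = {2, 6, 8}  B6 = {1, 6, 8}  B7 = {1, 6, 9}  B8 = {1, 4, 9}
Tree: B1–B2, B2–B3, B3–B4, B4–B5, B5–B6, B6–B7, B7–B8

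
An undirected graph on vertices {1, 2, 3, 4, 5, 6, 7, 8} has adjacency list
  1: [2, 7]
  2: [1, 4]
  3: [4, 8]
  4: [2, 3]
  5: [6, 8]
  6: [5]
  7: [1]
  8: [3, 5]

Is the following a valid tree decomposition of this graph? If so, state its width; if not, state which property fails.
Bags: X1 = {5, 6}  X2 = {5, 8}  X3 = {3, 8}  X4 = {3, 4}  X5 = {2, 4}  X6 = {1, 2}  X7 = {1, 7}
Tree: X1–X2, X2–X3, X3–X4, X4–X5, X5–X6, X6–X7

Vertex coverage: the bags together contain {1, 2, 3, 4, 5, 6, 7, 8}, the full vertex set. Edge coverage: each edge of G has both endpoints in at least one bag. Running intersection: for every vertex, the bags containing it form a connected subtree. All three properties hold, so this is a valid tree decomposition of width max|bag| − 1 = 1, and hence tw(G) ≤ 1.

Yes; width 1.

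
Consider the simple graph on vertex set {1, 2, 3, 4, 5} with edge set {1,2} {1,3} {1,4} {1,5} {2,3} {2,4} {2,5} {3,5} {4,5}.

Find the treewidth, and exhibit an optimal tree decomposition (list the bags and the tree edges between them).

The largest bag has 4 vertices, giving width 3; this decomposition certifies tw(G) ≤ 3. On the other hand G contains the 4-clique {1, 2, 3, 5}. A clique must lie in a single bag of any decomposition, so no decomposition can have width below 3. Therefore the treewidth is 3.

Treewidth 3.
Bags: B1 = {1, 2, 4, 5}  B2 = {1, 2, 3, 5}
Tree: B1–B2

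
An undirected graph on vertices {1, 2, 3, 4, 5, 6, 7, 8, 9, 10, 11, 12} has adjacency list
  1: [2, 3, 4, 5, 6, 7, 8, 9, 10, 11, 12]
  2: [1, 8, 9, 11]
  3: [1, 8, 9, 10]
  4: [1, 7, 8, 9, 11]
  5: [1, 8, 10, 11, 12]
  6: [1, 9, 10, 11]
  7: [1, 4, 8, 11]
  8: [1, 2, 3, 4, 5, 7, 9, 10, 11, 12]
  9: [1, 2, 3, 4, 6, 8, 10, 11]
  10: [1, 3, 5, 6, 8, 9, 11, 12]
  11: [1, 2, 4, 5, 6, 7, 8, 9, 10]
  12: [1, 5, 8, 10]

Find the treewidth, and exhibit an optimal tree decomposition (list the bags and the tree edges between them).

Treewidth 4.
One such decomposition:
Bags: B1 = {1, 8, 9, 10, 11}  B2 = {1, 6, 9, 10, 11}  B3 = {1, 2, 8, 9, 11}  B4 = {1, 4, 8, 9, 11}  B5 = {1, 5, 8, 10, 11}  B6 = {1, 4, 7, 8, 11}  B7 = {1, 3, 8, 9, 10}  B8 = {1, 5, 8, 10, 12}
Tree: B1–B2, B1–B3, B3–B4, B1–B5, B4–B6, B1–B7, B5–B8

Every bag has size at most 5, so the width is 5 − 1 = 4 and tw(G) ≤ 4. For the lower bound, the 5 vertices {1, 2, 8, 9, 11} are pairwise adjacent, and any tree decomposition puts a clique entirely inside one bag — forcing width ≥ 4. The upper and lower bounds meet at 4, so that is the treewidth.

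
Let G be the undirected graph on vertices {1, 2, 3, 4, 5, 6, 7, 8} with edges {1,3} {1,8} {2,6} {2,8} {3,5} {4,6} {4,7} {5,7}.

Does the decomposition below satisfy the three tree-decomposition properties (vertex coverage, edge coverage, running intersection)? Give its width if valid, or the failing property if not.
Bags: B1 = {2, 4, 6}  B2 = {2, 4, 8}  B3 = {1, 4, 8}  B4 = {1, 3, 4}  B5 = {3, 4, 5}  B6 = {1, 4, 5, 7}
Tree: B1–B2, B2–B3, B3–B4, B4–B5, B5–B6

No — bags containing vertex 1 are not connected in the tree.

A tree decomposition must satisfy three properties: every vertex lies in some bag; for every edge, both endpoints lie together in some bag; and for every vertex, the bags containing it form a connected subtree. Here bags containing vertex 1 are not connected in the tree, so the decomposition is invalid.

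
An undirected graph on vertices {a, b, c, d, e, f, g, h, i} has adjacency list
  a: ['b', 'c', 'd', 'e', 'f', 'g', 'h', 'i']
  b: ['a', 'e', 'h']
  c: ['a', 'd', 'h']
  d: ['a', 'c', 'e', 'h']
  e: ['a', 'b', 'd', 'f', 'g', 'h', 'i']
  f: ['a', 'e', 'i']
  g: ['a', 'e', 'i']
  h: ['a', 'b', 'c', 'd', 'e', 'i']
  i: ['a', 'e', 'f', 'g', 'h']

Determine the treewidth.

3

A width-3 tree decomposition is:
Bags: B1 = {a, d, e, h}  B2 = {a, b, e, h}  B3 = {a, c, d, h}  B4 = {a, e, h, i}  B5 = {a, e, g, i}  B6 = {a, e, f, i}
Tree: B1–B2, B1–B3, B1–B4, B4–B5, B4–B6
Each bag holds 4 vertices, so the decomposition has width 3, which upper-bounds the treewidth. Conversely, {a, e, g, i} is a clique of size 4, and the vertices of any clique must share a bag in every tree decomposition; so some bag has ≥ 4 vertices and tw(G) ≥ 3. The upper and lower bounds meet at 3, so that is the treewidth.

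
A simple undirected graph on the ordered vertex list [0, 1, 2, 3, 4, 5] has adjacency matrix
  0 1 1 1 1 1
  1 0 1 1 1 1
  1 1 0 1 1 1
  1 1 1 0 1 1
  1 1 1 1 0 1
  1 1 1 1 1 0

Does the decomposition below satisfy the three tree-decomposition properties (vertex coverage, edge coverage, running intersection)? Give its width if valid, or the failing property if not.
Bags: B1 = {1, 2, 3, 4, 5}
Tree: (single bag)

No — vertex 0 appears in no bag.

A tree decomposition must satisfy three properties: every vertex lies in some bag; for every edge, both endpoints lie together in some bag; and for every vertex, the bags containing it form a connected subtree. Here vertex 0 appears in no bag, so the decomposition is invalid.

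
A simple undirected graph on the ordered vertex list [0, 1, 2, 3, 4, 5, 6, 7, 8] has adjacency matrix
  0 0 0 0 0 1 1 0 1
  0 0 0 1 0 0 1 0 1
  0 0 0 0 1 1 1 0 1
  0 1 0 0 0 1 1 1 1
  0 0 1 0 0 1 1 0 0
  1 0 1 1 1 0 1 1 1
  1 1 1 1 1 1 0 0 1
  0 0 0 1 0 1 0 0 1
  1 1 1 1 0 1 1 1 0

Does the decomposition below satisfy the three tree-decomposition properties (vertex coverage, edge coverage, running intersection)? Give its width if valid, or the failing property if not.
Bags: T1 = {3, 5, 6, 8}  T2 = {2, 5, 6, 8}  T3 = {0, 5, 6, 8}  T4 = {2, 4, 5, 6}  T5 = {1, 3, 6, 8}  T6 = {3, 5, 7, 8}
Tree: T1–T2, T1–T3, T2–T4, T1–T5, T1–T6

Yes; width 3.

Every vertex of G appears in some bag (union = {0, 1, 2, 3, 4, 5, 6, 7, 8}); every edge is covered by a bag; and for each vertex v the set of bags containing v is connected in the bag tree. The decomposition is therefore valid. The largest bag has 4 vertices, so the width is 3.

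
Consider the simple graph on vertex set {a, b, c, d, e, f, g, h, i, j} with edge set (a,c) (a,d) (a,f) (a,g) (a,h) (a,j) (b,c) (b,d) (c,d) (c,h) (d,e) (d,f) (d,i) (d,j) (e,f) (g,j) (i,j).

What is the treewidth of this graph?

2

A width-2 tree decomposition is:
Bags: B1 = {a, c, d}  B2 = {b, c, d}  B3 = {a, d, j}  B4 = {a, c, h}  B5 = {a, g, j}  B6 = {a, d, f}  B7 = {d, e, f}  B8 = {d, i, j}
Tree: B1–B2, B1–B3, B1–B4, B3–B5, B3–B6, B6–B7, B3–B8
The largest bag has 3 vertices, giving width 2; this decomposition certifies tw(G) ≤ 2. Conversely, {d, e, f} is a clique of size 3, and the vertices of any clique must share a bag in every tree decomposition; so some bag has ≥ 3 vertices and tw(G) ≥ 2. Hence tw(G) = 2 exactly.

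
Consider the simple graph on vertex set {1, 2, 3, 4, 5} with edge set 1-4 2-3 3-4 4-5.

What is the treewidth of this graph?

1

A width-1 tree decomposition is:
Bags: B1 = {1, 4}  B2 = {4, 5}  B3 = {3, 4}  B4 = {2, 3}
Tree: B1–B2, B1–B3, B3–B4
The largest bag has 2 vertices, giving width 1; this decomposition certifies tw(G) ≤ 1. Any graph with an edge has treewidth ≥ 1, and G has the edge 4–1. The upper and lower bounds meet at 1, so that is the treewidth.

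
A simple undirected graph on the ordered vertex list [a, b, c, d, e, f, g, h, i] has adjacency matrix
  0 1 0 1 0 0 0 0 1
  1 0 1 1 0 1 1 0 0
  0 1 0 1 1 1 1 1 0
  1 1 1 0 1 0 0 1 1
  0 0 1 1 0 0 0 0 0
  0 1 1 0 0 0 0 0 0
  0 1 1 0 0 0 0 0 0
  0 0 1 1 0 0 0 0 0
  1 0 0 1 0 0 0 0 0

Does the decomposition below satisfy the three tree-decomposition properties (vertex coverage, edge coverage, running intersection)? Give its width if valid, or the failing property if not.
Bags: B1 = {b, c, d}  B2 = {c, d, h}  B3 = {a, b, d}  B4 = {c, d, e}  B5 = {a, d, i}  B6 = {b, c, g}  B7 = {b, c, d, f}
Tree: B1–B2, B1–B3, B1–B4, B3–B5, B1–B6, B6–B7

A tree decomposition must satisfy three properties: every vertex lies in some bag; for every edge, both endpoints lie together in some bag; and for every vertex, the bags containing it form a connected subtree. Here bags containing vertex d are not connected in the tree, so the decomposition is invalid.

No — bags containing vertex d are not connected in the tree.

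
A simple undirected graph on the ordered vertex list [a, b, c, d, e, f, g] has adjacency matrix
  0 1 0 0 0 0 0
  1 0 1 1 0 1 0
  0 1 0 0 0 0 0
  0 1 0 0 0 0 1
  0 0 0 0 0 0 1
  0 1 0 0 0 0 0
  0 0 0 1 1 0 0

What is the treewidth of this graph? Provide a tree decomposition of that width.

Treewidth 1.
Bags: B1 = {b, c}  B2 = {b, d}  B3 = {d, g}  B4 = {e, g}  B5 = {a, b}  B6 = {b, f}
Tree: B1–B2, B2–B3, B3–B4, B1–B5, B1–B6

Each bag holds 2 vertices, so the decomposition has width 1, which upper-bounds the treewidth. G has an edge, so its treewidth is at least 1. Hence tw(G) = 1 exactly.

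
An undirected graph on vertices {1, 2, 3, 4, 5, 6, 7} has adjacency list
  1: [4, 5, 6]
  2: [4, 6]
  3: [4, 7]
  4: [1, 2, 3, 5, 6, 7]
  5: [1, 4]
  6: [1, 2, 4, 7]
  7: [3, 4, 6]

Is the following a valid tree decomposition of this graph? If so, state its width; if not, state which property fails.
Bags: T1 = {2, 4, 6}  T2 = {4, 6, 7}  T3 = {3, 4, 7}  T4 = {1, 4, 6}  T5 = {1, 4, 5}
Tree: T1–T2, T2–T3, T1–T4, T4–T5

Checking the three conditions: (i) the bags cover all of {1, 2, 3, 4, 5, 6, 7}; (ii) for each edge, some bag contains both endpoints; (iii) the bags containing any fixed vertex form a subtree. All hold, so the decomposition is valid with width 3 − 1 = 2.

Yes; width 2.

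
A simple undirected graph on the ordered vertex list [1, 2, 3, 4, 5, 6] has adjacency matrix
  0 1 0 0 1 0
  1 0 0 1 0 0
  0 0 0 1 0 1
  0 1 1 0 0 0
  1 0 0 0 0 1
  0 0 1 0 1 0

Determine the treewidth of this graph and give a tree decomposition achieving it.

Treewidth 2.
One optimal decomposition is:
Bags: B1 = {1, 5, 6}  B2 = {1, 2, 6}  B3 = {2, 4, 6}  B4 = {3, 4, 6}
Tree: B1–B2, B2–B3, B3–B4

Each bag holds 3 vertices, so the decomposition has width 2, which upper-bounds the treewidth. For the lower bound, G contains the cycle 6–5–1–2–4–3–6, so G is not a forest; only forests have treewidth ≤ 1, hence tw(G) ≥ 2. Therefore the treewidth is 2.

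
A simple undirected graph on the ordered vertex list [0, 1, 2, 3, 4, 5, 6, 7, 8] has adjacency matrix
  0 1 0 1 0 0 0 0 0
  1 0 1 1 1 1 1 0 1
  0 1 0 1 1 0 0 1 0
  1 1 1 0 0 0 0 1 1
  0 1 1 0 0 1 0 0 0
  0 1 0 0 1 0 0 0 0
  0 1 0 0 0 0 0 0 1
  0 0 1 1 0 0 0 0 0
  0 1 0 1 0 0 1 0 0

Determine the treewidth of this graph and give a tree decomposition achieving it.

The largest bag has 3 vertices, giving width 2; this decomposition certifies tw(G) ≤ 2. Conversely, {0, 1, 3} is a clique of size 3, and the vertices of any clique must share a bag in every tree decomposition; so some bag has ≥ 3 vertices and tw(G) ≥ 2. Combining the bounds, tw(G) = 2.

Treewidth 2.
One optimal decomposition is:
Bags: B1 = {1, 3, 8}  B2 = {0, 1, 3}  B3 = {1, 2, 3}  B4 = {1, 2, 4}  B5 = {1, 6, 8}  B6 = {2, 3, 7}  B7 = {1, 4, 5}
Tree: B1–B2, B1–B3, B3–B4, B1–B5, B3–B6, B4–B7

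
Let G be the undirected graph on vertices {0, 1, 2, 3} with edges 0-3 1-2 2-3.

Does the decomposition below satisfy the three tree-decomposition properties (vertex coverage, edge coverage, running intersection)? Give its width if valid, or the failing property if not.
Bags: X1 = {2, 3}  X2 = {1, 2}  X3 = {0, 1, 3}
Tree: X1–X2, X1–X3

A tree decomposition must satisfy three properties: every vertex lies in some bag; for every edge, both endpoints lie together in some bag; and for every vertex, the bags containing it form a connected subtree. Here bags containing vertex 1 are not connected in the tree, so the decomposition is invalid.

No — bags containing vertex 1 are not connected in the tree.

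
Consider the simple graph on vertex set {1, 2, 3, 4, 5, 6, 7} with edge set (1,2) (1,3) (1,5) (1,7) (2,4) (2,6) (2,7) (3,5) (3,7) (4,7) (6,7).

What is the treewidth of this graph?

A width-2 tree decomposition is:
Bags: B1 = {2, 4, 7}  B2 = {1, 2, 7}  B3 = {1, 3, 7}  B4 = {2, 6, 7}  B5 = {1, 3, 5}
Tree: B1–B2, B2–B3, B1–B4, B3–B5
Every bag has size at most 3, so the width is 3 − 1 = 2 and tw(G) ≤ 2. On the other hand G contains the 3-clique {1, 3, 5}. A clique must lie in a single bag of any decomposition, so no decomposition can have width below 2. The upper and lower bounds meet at 2, so that is the treewidth.

2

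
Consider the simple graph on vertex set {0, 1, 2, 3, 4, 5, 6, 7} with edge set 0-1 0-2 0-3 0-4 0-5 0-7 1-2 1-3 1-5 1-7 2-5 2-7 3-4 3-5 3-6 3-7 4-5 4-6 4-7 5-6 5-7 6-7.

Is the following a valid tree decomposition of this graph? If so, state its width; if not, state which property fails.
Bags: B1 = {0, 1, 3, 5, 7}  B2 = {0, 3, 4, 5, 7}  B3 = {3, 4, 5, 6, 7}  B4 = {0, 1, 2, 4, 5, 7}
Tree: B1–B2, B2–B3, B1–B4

No — bags containing vertex 4 are not connected in the tree.

A tree decomposition must satisfy three properties: every vertex lies in some bag; for every edge, both endpoints lie together in some bag; and for every vertex, the bags containing it form a connected subtree. Here bags containing vertex 4 are not connected in the tree, so the decomposition is invalid.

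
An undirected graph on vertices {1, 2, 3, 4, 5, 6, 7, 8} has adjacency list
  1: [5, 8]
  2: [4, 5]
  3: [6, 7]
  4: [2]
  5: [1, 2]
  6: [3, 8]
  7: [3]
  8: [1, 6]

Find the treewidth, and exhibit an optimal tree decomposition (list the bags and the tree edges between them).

Every bag has size at most 2, so the width is 2 − 1 = 1 and tw(G) ≤ 1. Since G has at least one edge (e.g. 4–2), it is not an edgeless graph, so tw(G) ≥ 1. Therefore the treewidth is 1.

Treewidth 1.
One optimal decomposition is:
Bags: B1 = {2, 4}  B2 = {2, 5}  B3 = {1, 5}  B4 = {1, 8}  B5 = {6, 8}  B6 = {3, 6}  B7 = {3, 7}
Tree: B1–B2, B2–B3, B3–B4, B4–B5, B5–B6, B6–B7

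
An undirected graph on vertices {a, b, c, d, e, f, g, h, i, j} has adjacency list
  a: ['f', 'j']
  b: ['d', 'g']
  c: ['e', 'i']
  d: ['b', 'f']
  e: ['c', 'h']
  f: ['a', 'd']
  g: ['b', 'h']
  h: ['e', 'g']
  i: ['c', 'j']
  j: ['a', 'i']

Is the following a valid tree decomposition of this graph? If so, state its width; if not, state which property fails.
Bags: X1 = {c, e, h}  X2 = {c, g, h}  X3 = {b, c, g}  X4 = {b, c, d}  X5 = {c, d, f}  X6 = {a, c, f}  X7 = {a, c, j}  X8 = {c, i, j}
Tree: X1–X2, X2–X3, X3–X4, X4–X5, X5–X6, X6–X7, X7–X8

Checking the three conditions: (i) the bags cover all of {a, b, c, d, e, f, g, h, i, j}; (ii) for each edge, some bag contains both endpoints; (iii) the bags containing any fixed vertex form a subtree. All hold, so the decomposition is valid with width 3 − 1 = 2.

Yes; width 2.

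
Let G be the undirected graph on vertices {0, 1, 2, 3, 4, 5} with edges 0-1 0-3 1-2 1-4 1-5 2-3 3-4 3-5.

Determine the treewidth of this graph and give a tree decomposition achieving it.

Treewidth 2.
One such decomposition:
Bags: B1 = {1, 3, 4}  B2 = {1, 2, 3}  B3 = {1, 3, 5}  B4 = {0, 1, 3}
Tree: B1–B2, B2–B3, B3–B4

The largest bag has 3 vertices, giving width 2; this decomposition certifies tw(G) ≤ 2. For the lower bound, G contains the cycle 4–1–2–3–4, so G is not a forest; only forests have treewidth ≤ 1, hence tw(G) ≥ 2. Therefore the treewidth is 2.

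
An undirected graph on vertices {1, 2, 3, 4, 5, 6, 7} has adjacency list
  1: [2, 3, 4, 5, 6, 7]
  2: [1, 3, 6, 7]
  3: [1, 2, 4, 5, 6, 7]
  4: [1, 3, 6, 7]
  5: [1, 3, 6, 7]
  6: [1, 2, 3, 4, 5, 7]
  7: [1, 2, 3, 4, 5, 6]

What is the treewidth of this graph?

A width-4 tree decomposition is:
Bags: B1 = {1, 3, 5, 6, 7}  B2 = {1, 2, 3, 6, 7}  B3 = {1, 3, 4, 6, 7}
Tree: B1–B2, B2–B3
The largest bag has 5 vertices, giving width 4; this decomposition certifies tw(G) ≤ 4. Conversely, {1, 2, 3, 6, 7} is a clique of size 5, and the vertices of any clique must share a bag in every tree decomposition; so some bag has ≥ 5 vertices and tw(G) ≥ 4. The upper and lower bounds meet at 4, so that is the treewidth.

4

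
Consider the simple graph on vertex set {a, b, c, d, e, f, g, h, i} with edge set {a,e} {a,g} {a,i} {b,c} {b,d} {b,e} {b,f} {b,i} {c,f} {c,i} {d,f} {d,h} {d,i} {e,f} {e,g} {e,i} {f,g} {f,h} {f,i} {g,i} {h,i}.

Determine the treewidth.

3

A width-3 tree decomposition is:
Bags: B1 = {b, c, f, i}  B2 = {b, d, f, i}  B3 = {b, e, f, i}  B4 = {d, f, h, i}  B5 = {e, f, g, i}  B6 = {a, e, g, i}
Tree: B1–B2, B2–B3, B2–B4, B3–B5, B5–B6
Each bag holds 4 vertices, so the decomposition has width 3, which upper-bounds the treewidth. Conversely, {a, e, g, i} is a clique of size 4, and the vertices of any clique must share a bag in every tree decomposition; so some bag has ≥ 4 vertices and tw(G) ≥ 3. Combining the bounds, tw(G) = 3.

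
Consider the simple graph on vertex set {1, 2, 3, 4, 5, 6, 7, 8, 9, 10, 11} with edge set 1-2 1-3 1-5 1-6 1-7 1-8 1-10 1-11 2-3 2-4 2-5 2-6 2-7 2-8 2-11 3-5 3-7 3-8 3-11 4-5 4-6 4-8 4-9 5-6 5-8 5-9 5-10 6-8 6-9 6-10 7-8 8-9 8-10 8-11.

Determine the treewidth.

4

A width-4 tree decomposition is:
Bags: B1 = {1, 2, 5, 6, 8}  B2 = {1, 2, 3, 5, 8}  B3 = {1, 2, 3, 8, 11}  B4 = {2, 4, 5, 6, 8}  B5 = {4, 5, 6, 8, 9}  B6 = {1, 5, 6, 8, 10}  B7 = {1, 2, 3, 7, 8}
Tree: B1–B2, B2–B3, B1–B4, B4–B5, B1–B6, B2–B7
Each bag holds 5 vertices, so the decomposition has width 4, which upper-bounds the treewidth. For the lower bound, the 5 vertices {1, 2, 3, 8, 11} are pairwise adjacent, and any tree decomposition puts a clique entirely inside one bag — forcing width ≥ 4. The upper and lower bounds meet at 4, so that is the treewidth.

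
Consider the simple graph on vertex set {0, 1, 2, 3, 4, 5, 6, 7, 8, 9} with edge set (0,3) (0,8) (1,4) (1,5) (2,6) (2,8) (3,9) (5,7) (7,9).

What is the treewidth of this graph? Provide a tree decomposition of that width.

Every bag has size at most 2, so the width is 2 − 1 = 1 and tw(G) ≤ 1. Since G has at least one edge (e.g. 4–1), it is not an edgeless graph, so tw(G) ≥ 1. Hence tw(G) = 1 exactly.

Treewidth 1.
One optimal decomposition is:
Bags: B1 = {1, 4}  B2 = {1, 5}  B3 = {5, 7}  B4 = {7, 9}  B5 = {3, 9}  B6 = {0, 3}  B7 = {0, 8}  B8 = {2, 8}  B9 = {2, 6}
Tree: B1–B2, B2–B3, B3–B4, B4–B5, B5–B6, B6–B7, B7–B8, B8–B9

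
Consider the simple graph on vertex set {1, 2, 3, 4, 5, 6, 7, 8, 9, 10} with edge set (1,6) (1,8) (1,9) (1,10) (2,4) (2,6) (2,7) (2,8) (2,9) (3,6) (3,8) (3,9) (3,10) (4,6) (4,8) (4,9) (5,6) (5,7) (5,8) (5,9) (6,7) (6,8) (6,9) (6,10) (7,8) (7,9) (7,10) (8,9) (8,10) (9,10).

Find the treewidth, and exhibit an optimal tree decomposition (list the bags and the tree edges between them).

Each bag holds 5 vertices, so the decomposition has width 4, which upper-bounds the treewidth. Conversely, {1, 6, 8, 9, 10} is a clique of size 5, and the vertices of any clique must share a bag in every tree decomposition; so some bag has ≥ 5 vertices and tw(G) ≥ 4. Therefore the treewidth is 4.

Treewidth 4.
Bags: B1 = {6, 7, 8, 9, 10}  B2 = {1, 6, 8, 9, 10}  B3 = {5, 6, 7, 8, 9}  B4 = {2, 6, 7, 8, 9}  B5 = {3, 6, 8, 9, 10}  B6 = {2, 4, 6, 8, 9}
Tree: B1–B2, B1–B3, B3–B4, B2–B5, B4–B6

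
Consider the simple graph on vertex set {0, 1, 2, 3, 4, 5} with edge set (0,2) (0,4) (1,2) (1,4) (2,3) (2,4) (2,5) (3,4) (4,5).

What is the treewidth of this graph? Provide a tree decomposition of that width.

Each bag holds 3 vertices, so the decomposition has width 2, which upper-bounds the treewidth. On the other hand G contains the 3-clique {0, 2, 4}. A clique must lie in a single bag of any decomposition, so no decomposition can have width below 2. Combining the bounds, tw(G) = 2.

Treewidth 2.
One such decomposition:
Bags: B1 = {0, 2, 4}  B2 = {2, 4, 5}  B3 = {2, 3, 4}  B4 = {1, 2, 4}
Tree: B1–B2, B2–B3, B3–B4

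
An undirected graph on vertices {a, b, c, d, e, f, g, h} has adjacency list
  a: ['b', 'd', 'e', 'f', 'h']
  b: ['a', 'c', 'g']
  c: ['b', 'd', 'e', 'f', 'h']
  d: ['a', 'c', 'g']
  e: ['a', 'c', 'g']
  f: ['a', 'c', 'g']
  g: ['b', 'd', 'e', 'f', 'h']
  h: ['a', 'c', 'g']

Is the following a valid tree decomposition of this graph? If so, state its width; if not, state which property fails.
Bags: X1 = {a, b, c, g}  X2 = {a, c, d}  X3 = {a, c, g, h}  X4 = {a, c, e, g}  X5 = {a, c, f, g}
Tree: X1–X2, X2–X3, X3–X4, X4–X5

A tree decomposition must satisfy three properties: every vertex lies in some bag; for every edge, both endpoints lie together in some bag; and for every vertex, the bags containing it form a connected subtree. Here edge (g,d) lies in no bag, so the decomposition is invalid.

No — edge (g,d) lies in no bag.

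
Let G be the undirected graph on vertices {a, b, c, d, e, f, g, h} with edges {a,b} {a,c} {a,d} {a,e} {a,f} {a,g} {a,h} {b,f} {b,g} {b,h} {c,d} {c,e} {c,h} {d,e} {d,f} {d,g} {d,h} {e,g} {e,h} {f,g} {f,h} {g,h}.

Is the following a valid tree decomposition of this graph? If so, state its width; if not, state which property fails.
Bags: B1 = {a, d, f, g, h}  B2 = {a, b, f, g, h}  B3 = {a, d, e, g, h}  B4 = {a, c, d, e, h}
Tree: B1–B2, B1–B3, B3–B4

Yes; width 4.

Checking the three conditions: (i) the bags cover all of {a, b, c, d, e, f, g, h}; (ii) for each edge, some bag contains both endpoints; (iii) the bags containing any fixed vertex form a subtree. All hold, so the decomposition is valid with width 5 − 1 = 4.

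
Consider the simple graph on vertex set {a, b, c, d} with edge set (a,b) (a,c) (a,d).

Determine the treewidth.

1

A width-1 tree decomposition is:
Bags: B1 = {a, c}  B2 = {a, b}  B3 = {a, d}
Tree: B1–B2, B1–B3
The largest bag has 2 vertices, giving width 1; this decomposition certifies tw(G) ≤ 1. Since G has at least one edge (e.g. c–a), it is not an edgeless graph, so tw(G) ≥ 1. The upper and lower bounds meet at 1, so that is the treewidth.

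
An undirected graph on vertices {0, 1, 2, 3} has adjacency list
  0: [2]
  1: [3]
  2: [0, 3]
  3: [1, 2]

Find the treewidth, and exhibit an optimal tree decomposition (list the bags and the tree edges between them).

Every bag has size at most 2, so the width is 2 − 1 = 1 and tw(G) ≤ 1. G has an edge, so its treewidth is at least 1. Combining the bounds, tw(G) = 1.

Treewidth 1.
One optimal decomposition is:
Bags: B1 = {1, 3}  B2 = {2, 3}  B3 = {0, 2}
Tree: B1–B2, B2–B3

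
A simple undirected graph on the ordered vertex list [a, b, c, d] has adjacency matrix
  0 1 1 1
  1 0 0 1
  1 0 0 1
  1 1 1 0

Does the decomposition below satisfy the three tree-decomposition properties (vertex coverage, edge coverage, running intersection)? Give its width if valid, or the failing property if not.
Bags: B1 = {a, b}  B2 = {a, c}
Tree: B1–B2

No — vertex d appears in no bag.

A tree decomposition must satisfy three properties: every vertex lies in some bag; for every edge, both endpoints lie together in some bag; and for every vertex, the bags containing it form a connected subtree. Here vertex d appears in no bag, so the decomposition is invalid.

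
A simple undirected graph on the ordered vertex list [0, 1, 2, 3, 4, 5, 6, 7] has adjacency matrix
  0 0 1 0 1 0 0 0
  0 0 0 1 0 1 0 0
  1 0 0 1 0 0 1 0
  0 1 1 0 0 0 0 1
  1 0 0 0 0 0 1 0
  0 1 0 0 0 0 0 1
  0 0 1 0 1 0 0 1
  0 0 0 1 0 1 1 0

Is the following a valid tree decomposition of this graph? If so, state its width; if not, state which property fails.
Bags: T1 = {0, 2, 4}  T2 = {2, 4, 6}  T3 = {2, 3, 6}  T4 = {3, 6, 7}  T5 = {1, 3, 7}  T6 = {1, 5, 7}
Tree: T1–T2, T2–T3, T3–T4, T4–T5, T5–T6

Every vertex of G appears in some bag (union = {0, 1, 2, 3, 4, 5, 6, 7}); every edge is covered by a bag; and for each vertex v the set of bags containing v is connected in the bag tree. The decomposition is therefore valid. The largest bag has 3 vertices, so the width is 2.

Yes; width 2.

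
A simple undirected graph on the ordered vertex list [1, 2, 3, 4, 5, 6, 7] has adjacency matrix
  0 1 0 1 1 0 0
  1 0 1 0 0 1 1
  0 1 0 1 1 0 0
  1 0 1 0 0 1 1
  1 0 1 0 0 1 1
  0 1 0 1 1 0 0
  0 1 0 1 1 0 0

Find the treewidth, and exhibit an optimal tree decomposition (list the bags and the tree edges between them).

Treewidth 3.
Bags: B1 = {2, 3, 4, 5}  B2 = {1, 2, 4, 5}  B3 = {2, 4, 5, 6}  B4 = {2, 4, 5, 7}
Tree: B1–B2, B2–B3, B3–B4

Each bag holds 4 vertices, so the decomposition has width 3, which upper-bounds the treewidth. For the lower bound: the 4 vertex sets {2,3}, {1,4}, {5}, {6} are disjoint, each induces a connected subgraph, and every pair is joined by at least one edge of G. Contracting each set to a single vertex therefore yields K_{4} as a minor, and since treewidth is minor-monotone, tw(G) ≥ tw(K_{4}) = 3. The upper and lower bounds meet at 3, so that is the treewidth.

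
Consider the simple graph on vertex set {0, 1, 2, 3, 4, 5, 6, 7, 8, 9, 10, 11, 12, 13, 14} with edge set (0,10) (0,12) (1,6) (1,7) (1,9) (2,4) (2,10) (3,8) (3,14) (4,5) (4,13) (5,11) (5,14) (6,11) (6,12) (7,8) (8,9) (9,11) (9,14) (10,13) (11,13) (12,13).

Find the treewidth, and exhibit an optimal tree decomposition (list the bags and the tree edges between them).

Treewidth 3.
One such decomposition:
Bags: B1 = {1, 3, 7, 8}  B2 = {1, 3, 8, 9}  B3 = {1, 3, 9, 14}  B4 = {1, 6, 9, 14}  B5 = {6, 9, 11, 14}  B6 = {5, 6, 11, 14}  B7 = {5, 6, 11, 12}  B8 = {5, 11, 12, 13}  B9 = {4, 5, 12, 13}  B10 = {0, 4, 12, 13}  B11 = {0, 4, 10, 13}  B12 = {0, 2, 4, 10}
Tree: B1–B2, B2–B3, B3–B4, B4–B5, B5–B6, B6–B7, B7–B8, B8–B9, B9–B10, B10–B11, B11–B12

Each bag holds 4 vertices, so the decomposition has width 3, which upper-bounds the treewidth. For the lower bound: the 4 vertex sets {3,7,8}, {1}, {9}, {5,6,11,14} are disjoint, each induces a connected subgraph, and every pair is joined by at least one edge of G. Contracting each set to a single vertex therefore yields K_{4} as a minor, and since treewidth is minor-monotone, tw(G) ≥ tw(K_{4}) = 3. The upper and lower bounds meet at 3, so that is the treewidth.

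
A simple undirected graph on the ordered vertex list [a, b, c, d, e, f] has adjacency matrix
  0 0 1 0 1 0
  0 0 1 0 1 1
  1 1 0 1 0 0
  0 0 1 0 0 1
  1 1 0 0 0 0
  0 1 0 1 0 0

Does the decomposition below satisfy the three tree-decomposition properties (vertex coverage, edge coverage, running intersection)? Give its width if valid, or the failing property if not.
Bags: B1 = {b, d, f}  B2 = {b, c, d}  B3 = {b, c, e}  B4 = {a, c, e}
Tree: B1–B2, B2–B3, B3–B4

Yes; width 2.

Every vertex of G appears in some bag (union = {a, b, c, d, e, f}); every edge is covered by a bag; and for each vertex v the set of bags containing v is connected in the bag tree. The decomposition is therefore valid. The largest bag has 3 vertices, so the width is 2.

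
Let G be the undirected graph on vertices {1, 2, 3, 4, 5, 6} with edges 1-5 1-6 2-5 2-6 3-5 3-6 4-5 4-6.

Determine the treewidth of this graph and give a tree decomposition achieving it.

Treewidth 2.
Bags: B1 = {1, 5, 6}  B2 = {2, 5, 6}  B3 = {3, 5, 6}  B4 = {4, 5, 6}
Tree: B1–B2, B2–B3, B3–B4

The largest bag has 3 vertices, giving width 2; this decomposition certifies tw(G) ≤ 2. The edges 1–5–2–6–1 form a cycle, so G is not a tree and its treewidth is at least 2. The upper and lower bounds meet at 2, so that is the treewidth.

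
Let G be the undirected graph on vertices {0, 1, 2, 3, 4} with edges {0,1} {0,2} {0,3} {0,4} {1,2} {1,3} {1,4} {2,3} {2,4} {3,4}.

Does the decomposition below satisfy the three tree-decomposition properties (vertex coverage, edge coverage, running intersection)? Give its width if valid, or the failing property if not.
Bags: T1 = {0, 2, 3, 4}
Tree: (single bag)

No — vertex 1 appears in no bag.

A tree decomposition must satisfy three properties: every vertex lies in some bag; for every edge, both endpoints lie together in some bag; and for every vertex, the bags containing it form a connected subtree. Here vertex 1 appears in no bag, so the decomposition is invalid.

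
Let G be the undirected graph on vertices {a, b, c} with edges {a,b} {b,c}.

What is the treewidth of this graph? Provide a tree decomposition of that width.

Treewidth 1.
One optimal decomposition is:
Bags: B1 = {a, b}  B2 = {b, c}
Tree: B1–B2

Each bag holds 2 vertices, so the decomposition has width 1, which upper-bounds the treewidth. G has an edge, so its treewidth is at least 1. Combining the bounds, tw(G) = 1.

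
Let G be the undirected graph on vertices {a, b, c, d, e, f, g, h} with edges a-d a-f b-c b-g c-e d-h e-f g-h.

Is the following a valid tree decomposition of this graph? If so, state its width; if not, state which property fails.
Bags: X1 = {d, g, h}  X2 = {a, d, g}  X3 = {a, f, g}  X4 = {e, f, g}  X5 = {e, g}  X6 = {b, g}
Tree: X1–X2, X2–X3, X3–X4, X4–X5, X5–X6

No — vertex c appears in no bag.

A tree decomposition must satisfy three properties: every vertex lies in some bag; for every edge, both endpoints lie together in some bag; and for every vertex, the bags containing it form a connected subtree. Here vertex c appears in no bag, so the decomposition is invalid.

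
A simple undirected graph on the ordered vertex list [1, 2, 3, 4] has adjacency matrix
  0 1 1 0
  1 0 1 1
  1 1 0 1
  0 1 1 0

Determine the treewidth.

2

A width-2 tree decomposition is:
Bags: B1 = {1, 2, 3}  B2 = {2, 3, 4}
Tree: B1–B2
Every bag has size at most 3, so the width is 3 − 1 = 2 and tw(G) ≤ 2. For the lower bound, the 3 vertices {1, 2, 3} are pairwise adjacent, and any tree decomposition puts a clique entirely inside one bag — forcing width ≥ 2. Combining the bounds, tw(G) = 2.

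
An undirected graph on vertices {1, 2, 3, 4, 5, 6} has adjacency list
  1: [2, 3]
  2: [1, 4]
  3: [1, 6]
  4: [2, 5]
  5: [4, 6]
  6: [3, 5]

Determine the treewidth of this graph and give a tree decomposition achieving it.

Treewidth 2.
Bags: B1 = {1, 3, 6}  B2 = {1, 2, 6}  B3 = {2, 4, 6}  B4 = {4, 5, 6}
Tree: B1–B2, B2–B3, B3–B4

The largest bag has 3 vertices, giving width 2; this decomposition certifies tw(G) ≤ 2. The edges 6–3–1–2–4–5–6 form a cycle, so G is not a tree and its treewidth is at least 2. Hence tw(G) = 2 exactly.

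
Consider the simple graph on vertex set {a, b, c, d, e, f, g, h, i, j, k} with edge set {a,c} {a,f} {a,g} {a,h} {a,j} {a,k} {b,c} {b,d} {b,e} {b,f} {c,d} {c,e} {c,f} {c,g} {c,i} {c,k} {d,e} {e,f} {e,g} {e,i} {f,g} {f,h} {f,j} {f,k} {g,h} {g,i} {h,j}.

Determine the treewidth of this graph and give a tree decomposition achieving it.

Each bag holds 4 vertices, so the decomposition has width 3, which upper-bounds the treewidth. Conversely, {b, c, d, e} is a clique of size 4, and the vertices of any clique must share a bag in every tree decomposition; so some bag has ≥ 4 vertices and tw(G) ≥ 3. Hence tw(G) = 3 exactly.

Treewidth 3.
Bags: B1 = {c, e, f, g}  B2 = {a, c, f, g}  B3 = {a, f, g, h}  B4 = {c, e, g, i}  B5 = {a, c, f, k}  B6 = {b, c, e, f}  B7 = {a, f, h, j}  B8 = {b, c, d, e}
Tree: B1–B2, B2–B3, B1–B4, B2–B5, B1–B6, B3–B7, B6–B8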